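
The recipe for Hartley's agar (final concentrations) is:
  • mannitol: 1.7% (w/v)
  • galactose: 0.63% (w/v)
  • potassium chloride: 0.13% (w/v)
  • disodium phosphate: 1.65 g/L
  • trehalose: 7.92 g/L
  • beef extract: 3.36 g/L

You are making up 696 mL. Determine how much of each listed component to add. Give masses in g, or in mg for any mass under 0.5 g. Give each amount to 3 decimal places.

mannitol 11.832 g; galactose 4.385 g; potassium chloride 0.905 g; disodium phosphate 1.148 g; trehalose 5.512 g; beef extract 2.339 g

Target volume = 696 mL = 0.696 L.
mannitol: 1.7% w/v = 17 g/L → 17 × 0.696 L = 11.832 g
galactose: 0.63 g per 100 mL × 696 mL ÷ 100 = 4.385 g
potassium chloride: 0.13% w/v = 1.3 g/L → 1.3 × 0.696 L = 0.905 g
disodium phosphate: 1.65 g/L × 0.696 L = 1.148 g
trehalose: 7.92 g/L × 0.696 L = 5.512 g
beef extract: 3.36 g/L × 0.696 L = 2.339 g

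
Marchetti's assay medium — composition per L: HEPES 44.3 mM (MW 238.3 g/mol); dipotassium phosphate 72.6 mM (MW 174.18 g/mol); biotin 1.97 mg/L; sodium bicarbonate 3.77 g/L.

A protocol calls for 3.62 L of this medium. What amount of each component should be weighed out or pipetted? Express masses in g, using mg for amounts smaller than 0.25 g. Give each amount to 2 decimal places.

HEPES 38.22 g; dipotassium phosphate 45.78 g; biotin 7.13 mg; sodium bicarbonate 13.65 g

Working volume: 3.62 L.
HEPES: 44.3 mmol/L × 238.3 g/mol × 3.62 L ÷ 1000 = 38.22 g
dipotassium phosphate: 72.6 mmol/L × 174.18 g/mol × 3.62 L ÷ 1000 = 45.78 g
biotin: 1.97 mg/L × 3.62 L = 7.13 mg
sodium bicarbonate: 3.77 g/L × 3.62 L = 13.65 g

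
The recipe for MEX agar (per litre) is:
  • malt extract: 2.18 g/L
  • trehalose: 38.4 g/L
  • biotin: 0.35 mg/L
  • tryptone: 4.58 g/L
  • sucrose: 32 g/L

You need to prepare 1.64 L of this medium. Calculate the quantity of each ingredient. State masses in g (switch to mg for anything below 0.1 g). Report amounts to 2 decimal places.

Working volume: 1.64 L.
malt extract: 2.18 g/L × 1.64 L = 3.58 g
trehalose: 38.4 g/L × 1.64 L = 62.98 g
biotin: 0.35 mg/L × 1.64 L = 0.57 mg
tryptone: 4.58 g/L × 1.64 L = 7.51 g
sucrose: 32 g/L × 1.64 L = 52.48 g

malt extract 3.58 g; trehalose 62.98 g; biotin 0.57 mg; tryptone 7.51 g; sucrose 52.48 g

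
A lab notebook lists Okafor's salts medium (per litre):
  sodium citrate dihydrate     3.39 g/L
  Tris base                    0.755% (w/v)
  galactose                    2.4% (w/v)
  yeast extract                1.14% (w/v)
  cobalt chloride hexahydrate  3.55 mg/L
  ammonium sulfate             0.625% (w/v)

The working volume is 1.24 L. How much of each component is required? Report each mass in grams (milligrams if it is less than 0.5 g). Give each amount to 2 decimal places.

Working volume: 1.24 L.
sodium citrate dihydrate: 3.39 g/L × 1.24 L = 4.20 g
Tris base: 0.755 g per 100 mL × 1240 mL ÷ 100 = 9.36 g
galactose: 2.4 g per 100 mL × 1240 mL ÷ 100 = 29.76 g
yeast extract: 1.14 g per 100 mL × 1240 mL ÷ 100 = 14.14 g
cobalt chloride hexahydrate: 3.55 mg/L × 1.24 L = 4.40 mg
ammonium sulfate: 0.625% w/v = 6.25 g/L → 6.25 × 1.24 L = 7.75 g

sodium citrate dihydrate 4.20 g; Tris base 9.36 g; galactose 29.76 g; yeast extract 14.14 g; cobalt chloride hexahydrate 4.40 mg; ammonium sulfate 7.75 g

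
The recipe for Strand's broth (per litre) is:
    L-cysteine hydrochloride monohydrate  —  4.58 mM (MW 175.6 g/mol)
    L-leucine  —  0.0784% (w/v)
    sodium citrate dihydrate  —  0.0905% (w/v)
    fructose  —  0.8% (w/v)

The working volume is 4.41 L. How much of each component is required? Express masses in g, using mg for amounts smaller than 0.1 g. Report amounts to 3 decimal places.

Scale factor relative to 1 L: 4.41.
L-cysteine hydrochloride monohydrate: 4.58 mmol/L × 175.6 g/mol × 4.41 L ÷ 1000 = 3.547 g
L-leucine: 0.0784 g per 100 mL × 4410 mL ÷ 100 = 3.457 g
sodium citrate dihydrate: 0.0905 g per 100 mL × 4410 mL ÷ 100 = 3.991 g
fructose: 0.8% w/v = 8 g/L → 8 × 4.41 L = 35.280 g

L-cysteine hydrochloride monohydrate 3.547 g; L-leucine 3.457 g; sodium citrate dihydrate 3.991 g; fructose 35.280 g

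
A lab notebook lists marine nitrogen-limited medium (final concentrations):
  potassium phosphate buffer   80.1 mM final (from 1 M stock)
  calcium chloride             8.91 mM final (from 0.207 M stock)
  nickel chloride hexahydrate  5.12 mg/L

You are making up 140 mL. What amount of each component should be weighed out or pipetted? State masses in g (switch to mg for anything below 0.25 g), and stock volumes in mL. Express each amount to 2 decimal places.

Target volume = 140 mL = 0.14 L.
potassium phosphate buffer: C1V1 = C2V2 → 80.1 mM × 140 mL ÷ 1000 mM = 11.21 mL
calcium chloride: dilute stock: 8.91 mM × 140 mL ÷ 207 mM = 6.03 mL
nickel chloride hexahydrate: 5.12 mg/L × 0.14 L = 0.72 mg

potassium phosphate buffer 11.21 mL; calcium chloride 6.03 mL; nickel chloride hexahydrate 0.72 mg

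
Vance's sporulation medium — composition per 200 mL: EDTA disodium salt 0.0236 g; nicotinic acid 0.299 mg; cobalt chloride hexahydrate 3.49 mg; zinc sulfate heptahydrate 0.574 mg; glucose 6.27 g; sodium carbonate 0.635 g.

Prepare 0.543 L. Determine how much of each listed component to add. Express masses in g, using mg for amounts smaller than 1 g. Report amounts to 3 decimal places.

EDTA disodium salt 64.074 mg; nicotinic acid 0.812 mg; cobalt chloride hexahydrate 9.475 mg; zinc sulfate heptahydrate 1.558 mg; glucose 17.023 g; sodium carbonate 1.724 g

Ratio of target to recipe volume: 543 / 200 = 2.715.
EDTA disodium salt: 0.0236 g × (543 mL / 200 mL) = 0.064074 g = 64.074 mg
nicotinic acid: 0.299 mg × (543 mL / 200 mL) = 0.812 mg
cobalt chloride hexahydrate: 3.49 mg × (543 mL / 200 mL) = 9.475 mg
zinc sulfate heptahydrate: 0.574 mg × (543 mL / 200 mL) = 1.558 mg
glucose: 6.27 g × (543 mL / 200 mL) = 17.023 g
sodium carbonate: 0.635 g × (543 mL / 200 mL) = 1.724 g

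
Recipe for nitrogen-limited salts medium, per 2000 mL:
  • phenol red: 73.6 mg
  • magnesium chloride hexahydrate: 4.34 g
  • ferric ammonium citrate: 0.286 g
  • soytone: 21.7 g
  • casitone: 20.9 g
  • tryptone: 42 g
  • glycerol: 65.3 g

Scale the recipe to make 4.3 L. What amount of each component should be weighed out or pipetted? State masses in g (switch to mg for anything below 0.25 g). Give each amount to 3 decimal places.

Scale factor = 4300 mL / 2000 mL = 2.15.
phenol red: 73.6 mg × (4300 mL / 2000 mL) = 158.240 mg
magnesium chloride hexahydrate: 4.34 g × (4300 mL / 2000 mL) = 9.331 g
ferric ammonium citrate: 0.286 g × (4300 mL / 2000 mL) = 0.615 g
soytone: 21.7 g × (4300 mL / 2000 mL) = 46.655 g
casitone: 20.9 g × (4300 mL / 2000 mL) = 44.935 g
tryptone: 42 g × (4300 mL / 2000 mL) = 90.300 g
glycerol: 65.3 g × (4300 mL / 2000 mL) = 140.395 g

phenol red 158.240 mg; magnesium chloride hexahydrate 9.331 g; ferric ammonium citrate 0.615 g; soytone 46.655 g; casitone 44.935 g; tryptone 90.300 g; glycerol 140.395 g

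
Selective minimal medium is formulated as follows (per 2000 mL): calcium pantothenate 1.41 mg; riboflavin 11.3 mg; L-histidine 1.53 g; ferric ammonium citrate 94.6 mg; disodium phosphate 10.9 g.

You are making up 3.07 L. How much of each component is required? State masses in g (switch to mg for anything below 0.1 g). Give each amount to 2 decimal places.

Ratio of target to recipe volume: 3070 / 2000 = 1.535.
calcium pantothenate: 1.41 mg × (3070 mL / 2000 mL) = 2.16 mg
riboflavin: 11.3 mg × (3070 mL / 2000 mL) = 17.35 mg
L-histidine: 1.53 g × (3070 mL / 2000 mL) = 2.35 g
ferric ammonium citrate: 94.6 mg × (3070 mL / 2000 mL) = 145.211 mg = 0.15 g
disodium phosphate: 10.9 g × (3070 mL / 2000 mL) = 16.73 g

calcium pantothenate 2.16 mg; riboflavin 17.35 mg; L-histidine 2.35 g; ferric ammonium citrate 0.15 g; disodium phosphate 16.73 g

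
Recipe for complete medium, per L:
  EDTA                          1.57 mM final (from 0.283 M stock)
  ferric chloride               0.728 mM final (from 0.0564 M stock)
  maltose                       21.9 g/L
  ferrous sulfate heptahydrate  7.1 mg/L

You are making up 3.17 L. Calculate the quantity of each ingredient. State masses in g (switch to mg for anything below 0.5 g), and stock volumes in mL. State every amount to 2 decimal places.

Scale factor relative to 1 L: 3.17.
EDTA: C1V1 = C2V2 → 1.57 mM × 3170 mL ÷ 283 mM = 17.59 mL
ferric chloride: V = C2·V2/C1 = 0.728 mM × 3170 mL ÷ 56.4 mM = 40.92 mL
maltose: 21.9 g/L × 3.17 L = 69.42 g
ferrous sulfate heptahydrate: 7.1 mg/L × 3.17 L = 22.51 mg

EDTA 17.59 mL; ferric chloride 40.92 mL; maltose 69.42 g; ferrous sulfate heptahydrate 22.51 mg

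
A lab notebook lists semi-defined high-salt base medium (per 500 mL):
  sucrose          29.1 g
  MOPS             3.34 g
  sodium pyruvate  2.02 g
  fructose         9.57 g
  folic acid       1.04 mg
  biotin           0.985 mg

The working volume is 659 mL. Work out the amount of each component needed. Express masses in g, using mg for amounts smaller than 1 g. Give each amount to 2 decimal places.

sucrose 38.35 g; MOPS 4.40 g; sodium pyruvate 2.66 g; fructose 12.61 g; folic acid 1.37 mg; biotin 1.30 mg

Ratio of target to recipe volume: 659 / 500 = 1.318.
sucrose: 29.1 g × (659 mL / 500 mL) = 38.35 g
MOPS: 3.34 g × (659 mL / 500 mL) = 4.40 g
sodium pyruvate: 2.02 g × (659 mL / 500 mL) = 2.66 g
fructose: 9.57 g × (659 mL / 500 mL) = 12.61 g
folic acid: 1.04 mg × (659 mL / 500 mL) = 1.37 mg
biotin: 0.985 mg × (659 mL / 500 mL) = 1.30 mg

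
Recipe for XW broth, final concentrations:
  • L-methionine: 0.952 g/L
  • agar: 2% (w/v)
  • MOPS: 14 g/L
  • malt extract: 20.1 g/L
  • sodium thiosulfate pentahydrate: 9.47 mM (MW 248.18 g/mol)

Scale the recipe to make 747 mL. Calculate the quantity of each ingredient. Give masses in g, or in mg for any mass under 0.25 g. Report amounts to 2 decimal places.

L-methionine 0.71 g; agar 14.94 g; MOPS 10.46 g; malt extract 15.01 g; sodium thiosulfate pentahydrate 1.76 g

Target volume = 747 mL = 0.747 L.
L-methionine: 0.952 g/L × 0.747 L = 0.71 g
agar: 2 g per 100 mL × 747 mL ÷ 100 = 14.94 g
MOPS: 14 g/L × 0.747 L = 10.46 g
malt extract: 20.1 g/L × 0.747 L = 15.01 g
sodium thiosulfate pentahydrate: 9.47 mmol/L × 248.18 g/mol × 0.747 L ÷ 1000 = 1.76 g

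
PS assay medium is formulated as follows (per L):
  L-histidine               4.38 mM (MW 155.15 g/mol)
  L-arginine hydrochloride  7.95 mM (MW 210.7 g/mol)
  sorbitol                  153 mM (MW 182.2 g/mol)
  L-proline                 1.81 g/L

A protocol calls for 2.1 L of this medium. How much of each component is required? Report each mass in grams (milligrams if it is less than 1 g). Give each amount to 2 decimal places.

Scale factor relative to 1 L: 2.1.
L-histidine: 4.38 mmol/L × 155.15 g/mol × 2.1 L ÷ 1000 = 1.43 g
L-arginine hydrochloride: 7.95 mmol/L × 210.7 g/mol × 2.1 L ÷ 1000 = 3.52 g
sorbitol: 153 mmol/L × 182.2 g/mol × 2.1 L ÷ 1000 = 58.54 g
L-proline: 1.81 g/L × 2.1 L = 3.80 g

L-histidine 1.43 g; L-arginine hydrochloride 3.52 g; sorbitol 58.54 g; L-proline 3.80 g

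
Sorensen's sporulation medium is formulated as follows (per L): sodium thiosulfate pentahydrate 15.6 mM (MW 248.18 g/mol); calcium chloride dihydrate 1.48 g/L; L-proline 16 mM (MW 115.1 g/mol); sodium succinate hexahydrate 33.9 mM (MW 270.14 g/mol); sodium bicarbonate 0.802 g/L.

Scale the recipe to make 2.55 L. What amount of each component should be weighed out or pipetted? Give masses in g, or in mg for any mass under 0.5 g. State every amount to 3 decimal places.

Scale factor relative to 1 L: 2.55.
sodium thiosulfate pentahydrate: 15.6 mmol/L × 248.18 g/mol × 2.55 L ÷ 1000 = 9.873 g
calcium chloride dihydrate: 1.48 g/L × 2.55 L = 3.774 g
L-proline: 16 mmol/L × 115.1 g/mol × 2.55 L ÷ 1000 = 4.696 g
sodium succinate hexahydrate: 33.9 mmol/L × 270.14 g/mol × 2.55 L ÷ 1000 = 23.352 g
sodium bicarbonate: 0.802 g/L × 2.55 L = 2.045 g

sodium thiosulfate pentahydrate 9.873 g; calcium chloride dihydrate 3.774 g; L-proline 4.696 g; sodium succinate hexahydrate 23.352 g; sodium bicarbonate 2.045 g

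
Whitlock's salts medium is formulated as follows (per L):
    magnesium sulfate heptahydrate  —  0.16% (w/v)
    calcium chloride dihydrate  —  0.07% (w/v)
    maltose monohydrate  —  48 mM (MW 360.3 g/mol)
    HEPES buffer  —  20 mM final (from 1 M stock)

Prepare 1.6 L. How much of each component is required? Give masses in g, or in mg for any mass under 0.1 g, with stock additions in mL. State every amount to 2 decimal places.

magnesium sulfate heptahydrate 2.56 g; calcium chloride dihydrate 1.12 g; maltose monohydrate 27.67 g; HEPES buffer 32.00 mL

Scale factor relative to 1 L: 1.6.
magnesium sulfate heptahydrate: 0.16 g per 100 mL × 1600 mL ÷ 100 = 2.56 g
calcium chloride dihydrate: 0.07 g per 100 mL × 1600 mL ÷ 100 = 1.12 g
maltose monohydrate: 48 mmol/L × 360.3 g/mol × 1.6 L ÷ 1000 = 27.67 g
HEPES buffer: C1V1 = C2V2 → 20 mM × 1600 mL ÷ 1000 mM = 32.00 mL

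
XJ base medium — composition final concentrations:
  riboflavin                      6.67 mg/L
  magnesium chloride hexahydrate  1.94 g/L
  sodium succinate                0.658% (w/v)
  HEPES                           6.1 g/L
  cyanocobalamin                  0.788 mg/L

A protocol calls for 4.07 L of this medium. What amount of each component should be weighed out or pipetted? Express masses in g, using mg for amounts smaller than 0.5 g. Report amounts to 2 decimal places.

riboflavin 27.15 mg; magnesium chloride hexahydrate 7.90 g; sodium succinate 26.78 g; HEPES 24.83 g; cyanocobalamin 3.21 mg

Working volume: 4.07 L.
riboflavin: 6.67 mg/L × 4.07 L = 27.15 mg
magnesium chloride hexahydrate: 1.94 g/L × 4.07 L = 7.90 g
sodium succinate: 0.658% w/v = 6.58 g/L → 6.58 × 4.07 L = 26.78 g
HEPES: 6.1 g/L × 4.07 L = 24.83 g
cyanocobalamin: 0.788 mg/L × 4.07 L = 3.21 mg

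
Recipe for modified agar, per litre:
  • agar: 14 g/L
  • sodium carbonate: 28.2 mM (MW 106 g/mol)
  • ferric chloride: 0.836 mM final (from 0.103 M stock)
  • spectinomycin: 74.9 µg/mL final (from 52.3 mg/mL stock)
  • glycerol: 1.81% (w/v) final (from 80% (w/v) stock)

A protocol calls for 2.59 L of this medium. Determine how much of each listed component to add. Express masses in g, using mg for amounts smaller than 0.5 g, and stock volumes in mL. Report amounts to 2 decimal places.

Working volume: 2.59 L.
agar: 14 g/L × 2.59 L = 36.26 g
sodium carbonate: 28.2 mmol/L × 106 g/mol × 2.59 L ÷ 1000 = 7.74 g
ferric chloride: V = C2·V2/C1 = 0.836 mM × 2590 mL ÷ 103 mM = 21.02 mL
spectinomycin: dilute stock: 74.9 µg/mL × 2590 mL ÷ 52300 µg/mL = 3.71 mL
glycerol: C1V1 = C2V2 → 1.81% ÷ 80% × 2590 mL = 58.60 mL

agar 36.26 g; sodium carbonate 7.74 g; ferric chloride 21.02 mL; spectinomycin 3.71 mL; glycerol 58.60 mL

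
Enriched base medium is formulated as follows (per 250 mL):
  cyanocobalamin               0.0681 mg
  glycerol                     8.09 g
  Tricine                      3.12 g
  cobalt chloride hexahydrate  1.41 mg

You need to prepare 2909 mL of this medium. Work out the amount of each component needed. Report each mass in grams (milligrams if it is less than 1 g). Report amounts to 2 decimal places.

cyanocobalamin 0.79 mg; glycerol 94.14 g; Tricine 36.30 g; cobalt chloride hexahydrate 16.41 mg

Scale factor = 2909 mL / 250 mL = 11.636.
cyanocobalamin: 0.0681 mg × (2909 mL / 250 mL) = 0.79 mg
glycerol: 8.09 g × (2909 mL / 250 mL) = 94.14 g
Tricine: 3.12 g × (2909 mL / 250 mL) = 36.30 g
cobalt chloride hexahydrate: 1.41 mg × (2909 mL / 250 mL) = 16.41 mg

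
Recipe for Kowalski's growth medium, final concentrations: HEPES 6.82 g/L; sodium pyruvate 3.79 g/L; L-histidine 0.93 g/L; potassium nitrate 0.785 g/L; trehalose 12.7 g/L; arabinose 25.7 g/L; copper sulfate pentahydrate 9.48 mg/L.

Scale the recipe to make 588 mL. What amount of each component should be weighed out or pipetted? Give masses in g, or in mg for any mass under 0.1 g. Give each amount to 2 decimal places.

Target volume = 588 mL = 0.588 L.
HEPES: 6.82 g/L × 0.588 L = 4.01 g
sodium pyruvate: 3.79 g/L × 0.588 L = 2.23 g
L-histidine: 0.93 g/L × 0.588 L = 0.55 g
potassium nitrate: 0.785 g/L × 0.588 L = 0.46 g
trehalose: 12.7 g/L × 0.588 L = 7.47 g
arabinose: 25.7 g/L × 0.588 L = 15.11 g
copper sulfate pentahydrate: 9.48 mg/L × 0.588 L = 5.57 mg

HEPES 4.01 g; sodium pyruvate 2.23 g; L-histidine 0.55 g; potassium nitrate 0.46 g; trehalose 7.47 g; arabinose 15.11 g; copper sulfate pentahydrate 5.57 mg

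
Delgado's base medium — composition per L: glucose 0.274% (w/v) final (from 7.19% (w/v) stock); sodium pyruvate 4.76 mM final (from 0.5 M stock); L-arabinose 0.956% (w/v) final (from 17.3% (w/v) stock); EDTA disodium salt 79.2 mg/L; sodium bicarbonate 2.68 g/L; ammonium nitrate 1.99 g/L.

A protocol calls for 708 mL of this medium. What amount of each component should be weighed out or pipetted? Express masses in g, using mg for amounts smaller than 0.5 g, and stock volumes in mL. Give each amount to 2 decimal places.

glucose 26.98 mL; sodium pyruvate 6.74 mL; L-arabinose 39.12 mL; EDTA disodium salt 56.07 mg; sodium bicarbonate 1.90 g; ammonium nitrate 1.41 g

Target volume = 708 mL = 0.708 L.
glucose: V = C2·V2/C1 = 0.274% ÷ 7.19% × 708 mL = 26.98 mL
sodium pyruvate: C1V1 = C2V2 → 4.76 mM × 708 mL ÷ 500 mM = 6.74 mL
L-arabinose: C1V1 = C2V2 → 0.956% ÷ 17.3% × 708 mL = 39.12 mL
EDTA disodium salt: 79.2 mg/L × 0.708 L = 56.07 mg
sodium bicarbonate: 2.68 g/L × 0.708 L = 1.90 g
ammonium nitrate: 1.99 g/L × 0.708 L = 1.41 g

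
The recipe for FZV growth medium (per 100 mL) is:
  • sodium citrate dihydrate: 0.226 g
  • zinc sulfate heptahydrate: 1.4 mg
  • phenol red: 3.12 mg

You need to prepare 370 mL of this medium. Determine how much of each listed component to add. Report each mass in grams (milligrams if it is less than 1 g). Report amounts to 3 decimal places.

Scale factor = 370 mL / 100 mL = 3.7.
sodium citrate dihydrate: 0.226 g × (370 mL / 100 mL) = 0.8362 g = 836.200 mg
zinc sulfate heptahydrate: 1.4 mg × (370 mL / 100 mL) = 5.180 mg
phenol red: 3.12 mg × (370 mL / 100 mL) = 11.544 mg

sodium citrate dihydrate 836.200 mg; zinc sulfate heptahydrate 5.180 mg; phenol red 11.544 mg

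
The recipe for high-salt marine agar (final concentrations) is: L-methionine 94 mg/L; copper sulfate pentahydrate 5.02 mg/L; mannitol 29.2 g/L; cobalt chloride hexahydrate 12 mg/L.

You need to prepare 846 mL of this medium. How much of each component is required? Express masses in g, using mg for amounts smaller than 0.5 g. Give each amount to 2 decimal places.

L-methionine 79.52 mg; copper sulfate pentahydrate 4.25 mg; mannitol 24.70 g; cobalt chloride hexahydrate 10.15 mg

Working volume: 846 mL = 0.846 L.
L-methionine: 94 mg/L × 0.846 L = 79.52 mg
copper sulfate pentahydrate: 5.02 mg/L × 0.846 L = 4.25 mg
mannitol: 29.2 g/L × 0.846 L = 24.70 g
cobalt chloride hexahydrate: 12 mg/L × 0.846 L = 10.15 mg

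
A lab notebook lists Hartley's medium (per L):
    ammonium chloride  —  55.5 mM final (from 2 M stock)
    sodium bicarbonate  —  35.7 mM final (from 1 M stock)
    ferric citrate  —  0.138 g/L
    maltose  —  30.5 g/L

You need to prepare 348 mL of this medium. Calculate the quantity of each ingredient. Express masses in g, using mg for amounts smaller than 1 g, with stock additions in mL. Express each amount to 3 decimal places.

Scale factor relative to 1 L: 0.348.
ammonium chloride: V = C2·V2/C1 = 55.5 mM × 348 mL ÷ 2000 mM = 9.657 mL
sodium bicarbonate: V = C2·V2/C1 = 35.7 mM × 348 mL ÷ 1000 mM = 12.424 mL
ferric citrate: 0.138 g/L × 0.348 L = 0.048024 g = 48.024 mg
maltose: 30.5 g/L × 0.348 L = 10.614 g

ammonium chloride 9.657 mL; sodium bicarbonate 12.424 mL; ferric citrate 48.024 mg; maltose 10.614 g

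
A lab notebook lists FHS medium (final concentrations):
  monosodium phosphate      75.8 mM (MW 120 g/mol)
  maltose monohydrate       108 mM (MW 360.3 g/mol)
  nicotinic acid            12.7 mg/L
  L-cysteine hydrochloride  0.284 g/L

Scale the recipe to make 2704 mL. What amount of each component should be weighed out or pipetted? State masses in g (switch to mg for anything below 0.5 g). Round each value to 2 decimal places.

monosodium phosphate 24.60 g; maltose monohydrate 105.22 g; nicotinic acid 34.34 mg; L-cysteine hydrochloride 0.77 g

Working volume: 2704 mL = 2.704 L.
monosodium phosphate: 75.8 mmol/L × 120 g/mol × 2.704 L ÷ 1000 = 24.60 g
maltose monohydrate: 108 mmol/L × 360.3 g/mol × 2.704 L ÷ 1000 = 105.22 g
nicotinic acid: 12.7 mg/L × 2.704 L = 34.34 mg
L-cysteine hydrochloride: 0.284 g/L × 2.704 L = 0.77 g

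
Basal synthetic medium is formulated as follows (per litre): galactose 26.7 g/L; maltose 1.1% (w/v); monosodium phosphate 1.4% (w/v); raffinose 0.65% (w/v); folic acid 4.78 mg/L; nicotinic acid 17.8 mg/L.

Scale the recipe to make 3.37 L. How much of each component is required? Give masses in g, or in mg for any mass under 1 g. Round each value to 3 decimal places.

galactose 89.979 g; maltose 37.070 g; monosodium phosphate 47.180 g; raffinose 21.905 g; folic acid 16.109 mg; nicotinic acid 59.986 mg

Scale factor relative to 1 L: 3.37.
galactose: 26.7 g/L × 3.37 L = 89.979 g
maltose: 1.1 g per 100 mL × 3370 mL ÷ 100 = 37.070 g
monosodium phosphate: 1.4% w/v = 14 g/L → 14 × 3.37 L = 47.180 g
raffinose: 0.65% w/v = 6.5 g/L → 6.5 × 3.37 L = 21.905 g
folic acid: 4.78 mg/L × 3.37 L = 16.109 mg
nicotinic acid: 17.8 mg/L × 3.37 L = 59.986 mg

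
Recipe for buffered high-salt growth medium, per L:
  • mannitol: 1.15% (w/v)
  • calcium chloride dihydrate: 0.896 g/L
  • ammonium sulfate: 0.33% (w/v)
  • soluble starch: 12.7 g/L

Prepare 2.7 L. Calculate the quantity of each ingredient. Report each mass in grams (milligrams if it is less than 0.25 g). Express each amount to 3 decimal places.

Scale factor relative to 1 L: 2.7.
mannitol: 1.15% w/v = 11.5 g/L → 11.5 × 2.7 L = 31.050 g
calcium chloride dihydrate: 0.896 g/L × 2.7 L = 2.419 g
ammonium sulfate: 0.33 g per 100 mL × 2700 mL ÷ 100 = 8.910 g
soluble starch: 12.7 g/L × 2.7 L = 34.290 g

mannitol 31.050 g; calcium chloride dihydrate 2.419 g; ammonium sulfate 8.910 g; soluble starch 34.290 g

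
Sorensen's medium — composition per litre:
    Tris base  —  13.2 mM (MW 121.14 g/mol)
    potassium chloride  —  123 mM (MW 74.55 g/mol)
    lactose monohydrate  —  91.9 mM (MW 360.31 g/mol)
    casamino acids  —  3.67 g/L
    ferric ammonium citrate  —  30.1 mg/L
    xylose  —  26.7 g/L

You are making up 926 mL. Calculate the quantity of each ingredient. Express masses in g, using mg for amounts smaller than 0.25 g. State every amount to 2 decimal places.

Scale factor relative to 1 L: 0.926.
Tris base: 13.2 mmol/L × 121.14 g/mol × 0.926 L ÷ 1000 = 1.48 g
potassium chloride: 123 mmol/L × 74.55 g/mol × 0.926 L ÷ 1000 = 8.49 g
lactose monohydrate: 91.9 mmol/L × 360.31 g/mol × 0.926 L ÷ 1000 = 30.66 g
casamino acids: 3.67 g/L × 0.926 L = 3.40 g
ferric ammonium citrate: 30.1 mg/L × 0.926 L = 27.87 mg
xylose: 26.7 g/L × 0.926 L = 24.72 g

Tris base 1.48 g; potassium chloride 8.49 g; lactose monohydrate 30.66 g; casamino acids 3.40 g; ferric ammonium citrate 27.87 mg; xylose 24.72 g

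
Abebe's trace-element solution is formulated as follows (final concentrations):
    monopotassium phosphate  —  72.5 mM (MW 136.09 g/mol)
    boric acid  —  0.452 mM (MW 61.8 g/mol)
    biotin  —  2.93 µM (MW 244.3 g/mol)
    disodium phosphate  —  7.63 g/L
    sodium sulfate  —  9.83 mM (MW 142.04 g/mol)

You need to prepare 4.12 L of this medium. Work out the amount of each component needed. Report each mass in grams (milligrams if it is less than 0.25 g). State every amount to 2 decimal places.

Scale factor relative to 1 L: 4.12.
monopotassium phosphate: 72.5 mmol/L × 136.09 g/mol × 4.12 L ÷ 1000 = 40.65 g
boric acid: 0.452 mmol/L × 61.8 mg/mmol × 4.12 L = 115.09 mg
biotin: 2.93 µmol/L × 244.3 g/mol × 4.12 L ÷ 1000 = 2.95 mg
disodium phosphate: 7.63 g/L × 4.12 L = 31.44 g
sodium sulfate: 9.83 mmol/L × 142.04 g/mol × 4.12 L ÷ 1000 = 5.75 g

monopotassium phosphate 40.65 g; boric acid 115.09 mg; biotin 2.95 mg; disodium phosphate 31.44 g; sodium sulfate 5.75 g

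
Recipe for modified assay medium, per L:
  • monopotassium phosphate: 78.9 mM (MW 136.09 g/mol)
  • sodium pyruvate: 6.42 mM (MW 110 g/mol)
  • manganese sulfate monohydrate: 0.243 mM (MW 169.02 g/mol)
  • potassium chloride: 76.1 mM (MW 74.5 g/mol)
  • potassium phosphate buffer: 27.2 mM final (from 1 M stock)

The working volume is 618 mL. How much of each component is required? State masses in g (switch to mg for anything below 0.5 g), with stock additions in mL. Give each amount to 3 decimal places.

monopotassium phosphate 6.636 g; sodium pyruvate 436.432 mg; manganese sulfate monohydrate 25.382 mg; potassium chloride 3.504 g; potassium phosphate buffer 16.810 mL

Target volume = 618 mL = 0.618 L.
monopotassium phosphate: 78.9 mmol/L × 136.09 g/mol × 0.618 L ÷ 1000 = 6.636 g
sodium pyruvate: 6.42 mmol/L × 110 mg/mmol × 0.618 L = 436.432 mg
manganese sulfate monohydrate: 0.243 mmol/L × 169.02 mg/mmol × 0.618 L = 25.382 mg
potassium chloride: 76.1 mmol/L × 74.5 g/mol × 0.618 L ÷ 1000 = 3.504 g
potassium phosphate buffer: C1V1 = C2V2 → 27.2 mM × 618 mL ÷ 1000 mM = 16.810 mL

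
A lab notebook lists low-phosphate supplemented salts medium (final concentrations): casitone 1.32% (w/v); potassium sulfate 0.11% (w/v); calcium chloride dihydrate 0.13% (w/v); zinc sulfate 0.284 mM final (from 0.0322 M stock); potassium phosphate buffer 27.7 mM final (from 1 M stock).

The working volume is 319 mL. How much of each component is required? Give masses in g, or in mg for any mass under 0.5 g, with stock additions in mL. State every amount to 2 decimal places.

Target volume = 319 mL = 0.319 L.
casitone: 1.32 g per 100 mL × 319 mL ÷ 100 = 4.21 g
potassium sulfate: 0.11 g per 100 mL × 319 mL ÷ 100 = 0.3509 g = 350.90 mg
calcium chloride dihydrate: 0.13% w/v = 1.3 g/L → 1.3 × 0.319 L = 0.4147 g = 414.70 mg
zinc sulfate: C1V1 = C2V2 → 0.284 mM × 319 mL ÷ 32.2 mM = 2.81 mL
potassium phosphate buffer: V = C2·V2/C1 = 27.7 mM × 319 mL ÷ 1000 mM = 8.84 mL

casitone 4.21 g; potassium sulfate 350.90 mg; calcium chloride dihydrate 414.70 mg; zinc sulfate 2.81 mL; potassium phosphate buffer 8.84 mL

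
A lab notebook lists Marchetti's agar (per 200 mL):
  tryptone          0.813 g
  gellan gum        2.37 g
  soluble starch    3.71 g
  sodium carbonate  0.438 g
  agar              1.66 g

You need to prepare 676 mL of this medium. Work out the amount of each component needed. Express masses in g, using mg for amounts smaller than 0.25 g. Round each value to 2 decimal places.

Scale factor = 676 mL / 200 mL = 3.38.
tryptone: 0.813 g × (676 mL / 200 mL) = 2.75 g
gellan gum: 2.37 g × (676 mL / 200 mL) = 8.01 g
soluble starch: 3.71 g × (676 mL / 200 mL) = 12.54 g
sodium carbonate: 0.438 g × (676 mL / 200 mL) = 1.48 g
agar: 1.66 g × (676 mL / 200 mL) = 5.61 g

tryptone 2.75 g; gellan gum 8.01 g; soluble starch 12.54 g; sodium carbonate 1.48 g; agar 5.61 g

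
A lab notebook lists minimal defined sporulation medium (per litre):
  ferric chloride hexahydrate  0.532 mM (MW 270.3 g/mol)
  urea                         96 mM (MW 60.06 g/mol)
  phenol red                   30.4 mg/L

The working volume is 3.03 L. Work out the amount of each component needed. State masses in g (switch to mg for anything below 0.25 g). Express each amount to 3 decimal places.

ferric chloride hexahydrate 0.436 g; urea 17.470 g; phenol red 92.112 mg

Working volume: 3.03 L.
ferric chloride hexahydrate: 0.532 mmol/L × 270.3 g/mol × 3.03 L ÷ 1000 = 0.436 g
urea: 96 mmol/L × 60.06 g/mol × 3.03 L ÷ 1000 = 17.470 g
phenol red: 30.4 mg/L × 3.03 L = 92.112 mg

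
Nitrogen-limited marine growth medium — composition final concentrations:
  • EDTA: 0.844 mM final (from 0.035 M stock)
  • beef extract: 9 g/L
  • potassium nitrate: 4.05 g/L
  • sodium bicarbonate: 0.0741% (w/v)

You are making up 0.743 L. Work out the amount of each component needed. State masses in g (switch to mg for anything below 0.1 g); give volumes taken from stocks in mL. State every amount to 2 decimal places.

EDTA 17.92 mL; beef extract 6.69 g; potassium nitrate 3.01 g; sodium bicarbonate 0.55 g

Working volume: 0.743 L.
EDTA: V = C2·V2/C1 = 0.844 mM × 743 mL ÷ 35 mM = 17.92 mL
beef extract: 9 g/L × 0.743 L = 6.69 g
potassium nitrate: 4.05 g/L × 0.743 L = 3.01 g
sodium bicarbonate: 0.0741% w/v = 0.741 g/L → 0.741 × 0.743 L = 0.55 g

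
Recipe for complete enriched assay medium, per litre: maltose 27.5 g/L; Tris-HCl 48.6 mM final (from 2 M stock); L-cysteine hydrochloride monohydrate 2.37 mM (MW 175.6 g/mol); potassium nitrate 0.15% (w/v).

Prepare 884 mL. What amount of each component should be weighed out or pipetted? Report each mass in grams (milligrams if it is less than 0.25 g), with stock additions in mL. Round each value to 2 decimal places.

maltose 24.31 g; Tris-HCl 21.48 mL; L-cysteine hydrochloride monohydrate 0.37 g; potassium nitrate 1.33 g

Working volume: 884 mL = 0.884 L.
maltose: 27.5 g/L × 0.884 L = 24.31 g
Tris-HCl: C1V1 = C2V2 → 48.6 mM × 884 mL ÷ 2000 mM = 21.48 mL
L-cysteine hydrochloride monohydrate: 2.37 mmol/L × 175.6 g/mol × 0.884 L ÷ 1000 = 0.37 g
potassium nitrate: 0.15 g per 100 mL × 884 mL ÷ 100 = 1.33 g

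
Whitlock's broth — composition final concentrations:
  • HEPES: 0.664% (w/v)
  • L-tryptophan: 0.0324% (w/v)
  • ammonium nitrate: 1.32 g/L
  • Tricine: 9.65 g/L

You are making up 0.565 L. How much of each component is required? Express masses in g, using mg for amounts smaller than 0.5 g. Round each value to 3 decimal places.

Scale factor relative to 1 L: 0.565.
HEPES: 0.664 g per 100 mL × 565 mL ÷ 100 = 3.752 g
L-tryptophan: 0.0324 g per 100 mL × 565 mL ÷ 100 = 0.18306 g = 183.060 mg
ammonium nitrate: 1.32 g/L × 0.565 L = 0.746 g
Tricine: 9.65 g/L × 0.565 L = 5.452 g

HEPES 3.752 g; L-tryptophan 183.060 mg; ammonium nitrate 0.746 g; Tricine 5.452 g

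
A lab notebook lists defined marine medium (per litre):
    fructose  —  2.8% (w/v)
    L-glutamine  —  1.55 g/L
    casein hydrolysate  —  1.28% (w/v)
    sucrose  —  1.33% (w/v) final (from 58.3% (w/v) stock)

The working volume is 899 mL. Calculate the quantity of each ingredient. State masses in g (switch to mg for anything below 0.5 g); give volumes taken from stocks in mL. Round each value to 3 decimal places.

fructose 25.172 g; L-glutamine 1.393 g; casein hydrolysate 11.507 g; sucrose 20.509 mL

Working volume: 899 mL = 0.899 L.
fructose: 2.8% w/v = 28 g/L → 28 × 0.899 L = 25.172 g
L-glutamine: 1.55 g/L × 0.899 L = 1.393 g
casein hydrolysate: 1.28% w/v = 12.8 g/L → 12.8 × 0.899 L = 11.507 g
sucrose: C1V1 = C2V2 → 1.33% ÷ 58.3% × 899 mL = 20.509 mL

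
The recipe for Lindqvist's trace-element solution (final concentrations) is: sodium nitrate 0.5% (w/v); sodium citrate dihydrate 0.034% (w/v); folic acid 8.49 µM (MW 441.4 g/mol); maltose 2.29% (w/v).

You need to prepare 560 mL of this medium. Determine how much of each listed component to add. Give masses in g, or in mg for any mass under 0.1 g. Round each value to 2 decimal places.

Target volume = 560 mL = 0.56 L.
sodium nitrate: 0.5% w/v = 5 g/L → 5 × 0.56 L = 2.80 g
sodium citrate dihydrate: 0.034 g per 100 mL × 560 mL ÷ 100 = 0.19 g
folic acid: 8.49 µmol/L × 441.4 g/mol × 0.56 L ÷ 1000 = 2.10 mg
maltose: 2.29% w/v = 22.9 g/L → 22.9 × 0.56 L = 12.82 g

sodium nitrate 2.80 g; sodium citrate dihydrate 0.19 g; folic acid 2.10 mg; maltose 12.82 g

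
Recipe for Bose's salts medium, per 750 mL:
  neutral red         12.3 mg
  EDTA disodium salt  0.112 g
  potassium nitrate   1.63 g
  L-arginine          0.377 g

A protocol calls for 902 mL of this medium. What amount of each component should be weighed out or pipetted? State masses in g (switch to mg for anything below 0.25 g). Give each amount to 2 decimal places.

neutral red 14.79 mg; EDTA disodium salt 134.70 mg; potassium nitrate 1.96 g; L-arginine 0.45 g

Ratio of target to recipe volume: 902 / 750 = 1.20267.
neutral red: 12.3 mg × (902 mL / 750 mL) = 14.79 mg
EDTA disodium salt: 0.112 g × (902 mL / 750 mL) = 0.134699 g = 134.70 mg
potassium nitrate: 1.63 g × (902 mL / 750 mL) = 1.96 g
L-arginine: 0.377 g × (902 mL / 750 mL) = 0.45 g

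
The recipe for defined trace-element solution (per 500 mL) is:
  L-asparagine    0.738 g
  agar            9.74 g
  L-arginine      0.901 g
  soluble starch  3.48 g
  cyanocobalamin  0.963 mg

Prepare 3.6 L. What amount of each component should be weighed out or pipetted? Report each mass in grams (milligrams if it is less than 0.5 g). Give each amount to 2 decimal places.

Scale factor = 3600 mL / 500 mL = 7.2.
L-asparagine: 0.738 g × (3600 mL / 500 mL) = 5.31 g
agar: 9.74 g × (3600 mL / 500 mL) = 70.13 g
L-arginine: 0.901 g × (3600 mL / 500 mL) = 6.49 g
soluble starch: 3.48 g × (3600 mL / 500 mL) = 25.06 g
cyanocobalamin: 0.963 mg × (3600 mL / 500 mL) = 6.93 mg

L-asparagine 5.31 g; agar 70.13 g; L-arginine 6.49 g; soluble starch 25.06 g; cyanocobalamin 6.93 mg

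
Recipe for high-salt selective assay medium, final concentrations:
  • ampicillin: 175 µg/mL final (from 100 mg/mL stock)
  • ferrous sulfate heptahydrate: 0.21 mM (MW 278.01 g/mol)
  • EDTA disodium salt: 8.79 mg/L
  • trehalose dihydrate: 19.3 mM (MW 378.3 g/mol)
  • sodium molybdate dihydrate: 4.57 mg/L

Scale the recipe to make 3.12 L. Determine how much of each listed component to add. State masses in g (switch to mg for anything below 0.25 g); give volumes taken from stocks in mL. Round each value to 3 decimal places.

Scale factor relative to 1 L: 3.12.
ampicillin: V = C2·V2/C1 = 175 µg/mL × 3120 mL ÷ 100000 µg/mL = 5.460 mL
ferrous sulfate heptahydrate: 0.21 mmol/L × 278.01 mg/mmol × 3.12 L = 182.152 mg
EDTA disodium salt: 8.79 mg/L × 3.12 L = 27.425 mg
trehalose dihydrate: 19.3 mmol/L × 378.3 g/mol × 3.12 L ÷ 1000 = 22.780 g
sodium molybdate dihydrate: 4.57 mg/L × 3.12 L = 14.258 mg

ampicillin 5.460 mL; ferrous sulfate heptahydrate 182.152 mg; EDTA disodium salt 27.425 mg; trehalose dihydrate 22.780 g; sodium molybdate dihydrate 14.258 mg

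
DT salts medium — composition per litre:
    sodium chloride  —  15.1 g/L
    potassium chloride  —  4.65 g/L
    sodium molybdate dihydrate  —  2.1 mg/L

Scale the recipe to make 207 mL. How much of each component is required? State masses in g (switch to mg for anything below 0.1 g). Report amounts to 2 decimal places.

Target volume = 207 mL = 0.207 L.
sodium chloride: 15.1 g/L × 0.207 L = 3.13 g
potassium chloride: 4.65 g/L × 0.207 L = 0.96 g
sodium molybdate dihydrate: 2.1 mg/L × 0.207 L = 0.43 mg

sodium chloride 3.13 g; potassium chloride 0.96 g; sodium molybdate dihydrate 0.43 mg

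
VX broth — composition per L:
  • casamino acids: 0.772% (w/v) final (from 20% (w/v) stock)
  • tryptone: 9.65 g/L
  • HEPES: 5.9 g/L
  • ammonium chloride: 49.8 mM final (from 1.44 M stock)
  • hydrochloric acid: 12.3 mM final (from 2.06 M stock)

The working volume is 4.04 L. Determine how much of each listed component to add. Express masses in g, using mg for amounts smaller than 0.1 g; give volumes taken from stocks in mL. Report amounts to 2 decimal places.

Scale factor relative to 1 L: 4.04.
casamino acids: dilute stock: 0.772% ÷ 20% × 4040 mL = 155.94 mL
tryptone: 9.65 g/L × 4.04 L = 38.99 g
HEPES: 5.9 g/L × 4.04 L = 23.84 g
ammonium chloride: dilute stock: 49.8 mM × 4040 mL ÷ 1440 mM = 139.72 mL
hydrochloric acid: V = C2·V2/C1 = 12.3 mM × 4040 mL ÷ 2060 mM = 24.12 mL

casamino acids 155.94 mL; tryptone 38.99 g; HEPES 23.84 g; ammonium chloride 139.72 mL; hydrochloric acid 24.12 mL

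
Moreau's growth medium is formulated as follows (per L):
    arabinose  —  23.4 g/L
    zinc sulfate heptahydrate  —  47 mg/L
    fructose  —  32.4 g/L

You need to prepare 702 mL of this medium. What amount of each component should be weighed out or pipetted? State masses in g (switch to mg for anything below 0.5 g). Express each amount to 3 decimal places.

Target volume = 702 mL = 0.702 L.
arabinose: 23.4 g/L × 0.702 L = 16.427 g
zinc sulfate heptahydrate: 47 mg/L × 0.702 L = 32.994 mg
fructose: 32.4 g/L × 0.702 L = 22.745 g

arabinose 16.427 g; zinc sulfate heptahydrate 32.994 mg; fructose 22.745 g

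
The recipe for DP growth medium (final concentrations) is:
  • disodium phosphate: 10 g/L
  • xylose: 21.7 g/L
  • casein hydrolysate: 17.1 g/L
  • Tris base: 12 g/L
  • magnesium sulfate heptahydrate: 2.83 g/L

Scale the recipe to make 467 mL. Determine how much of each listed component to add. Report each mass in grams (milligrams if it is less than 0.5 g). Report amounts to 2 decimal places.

Working volume: 467 mL = 0.467 L.
disodium phosphate: 10 g/L × 0.467 L = 4.67 g
xylose: 21.7 g/L × 0.467 L = 10.13 g
casein hydrolysate: 17.1 g/L × 0.467 L = 7.99 g
Tris base: 12 g/L × 0.467 L = 5.60 g
magnesium sulfate heptahydrate: 2.83 g/L × 0.467 L = 1.32 g

disodium phosphate 4.67 g; xylose 10.13 g; casein hydrolysate 7.99 g; Tris base 5.60 g; magnesium sulfate heptahydrate 1.32 g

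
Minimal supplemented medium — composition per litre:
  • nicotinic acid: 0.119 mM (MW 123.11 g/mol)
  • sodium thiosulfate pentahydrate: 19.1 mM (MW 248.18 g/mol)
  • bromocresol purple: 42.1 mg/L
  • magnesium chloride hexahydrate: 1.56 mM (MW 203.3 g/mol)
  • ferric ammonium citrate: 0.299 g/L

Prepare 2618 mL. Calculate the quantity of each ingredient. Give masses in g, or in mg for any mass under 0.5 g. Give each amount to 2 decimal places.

nicotinic acid 38.35 mg; sodium thiosulfate pentahydrate 12.41 g; bromocresol purple 110.22 mg; magnesium chloride hexahydrate 0.83 g; ferric ammonium citrate 0.78 g

Working volume: 2618 mL = 2.618 L.
nicotinic acid: 0.119 mmol/L × 123.11 mg/mmol × 2.618 L = 38.35 mg
sodium thiosulfate pentahydrate: 19.1 mmol/L × 248.18 g/mol × 2.618 L ÷ 1000 = 12.41 g
bromocresol purple: 42.1 mg/L × 2.618 L = 110.22 mg
magnesium chloride hexahydrate: 1.56 mmol/L × 203.3 g/mol × 2.618 L ÷ 1000 = 0.83 g
ferric ammonium citrate: 0.299 g/L × 2.618 L = 0.78 g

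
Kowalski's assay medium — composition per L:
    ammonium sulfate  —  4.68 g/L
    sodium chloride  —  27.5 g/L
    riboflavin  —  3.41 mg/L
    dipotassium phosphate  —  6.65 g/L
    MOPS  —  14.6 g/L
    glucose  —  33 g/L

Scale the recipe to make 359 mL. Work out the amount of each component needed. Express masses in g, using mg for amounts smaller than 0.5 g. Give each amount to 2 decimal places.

Scale factor relative to 1 L: 0.359.
ammonium sulfate: 4.68 g/L × 0.359 L = 1.68 g
sodium chloride: 27.5 g/L × 0.359 L = 9.87 g
riboflavin: 3.41 mg/L × 0.359 L = 1.22 mg
dipotassium phosphate: 6.65 g/L × 0.359 L = 2.39 g
MOPS: 14.6 g/L × 0.359 L = 5.24 g
glucose: 33 g/L × 0.359 L = 11.85 g

ammonium sulfate 1.68 g; sodium chloride 9.87 g; riboflavin 1.22 mg; dipotassium phosphate 2.39 g; MOPS 5.24 g; glucose 11.85 g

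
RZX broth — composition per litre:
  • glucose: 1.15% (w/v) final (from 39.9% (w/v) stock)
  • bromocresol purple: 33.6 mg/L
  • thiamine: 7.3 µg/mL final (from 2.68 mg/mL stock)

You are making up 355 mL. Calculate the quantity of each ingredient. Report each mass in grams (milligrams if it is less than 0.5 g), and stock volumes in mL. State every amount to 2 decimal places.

Working volume: 355 mL = 0.355 L.
glucose: dilute stock: 1.15% ÷ 39.9% × 355 mL = 10.23 mL
bromocresol purple: 33.6 mg/L × 0.355 L = 11.93 mg
thiamine: V = C2·V2/C1 = 7.3 µg/mL × 355 mL ÷ 2680 µg/mL = 0.97 mL

glucose 10.23 mL; bromocresol purple 11.93 mg; thiamine 0.97 mL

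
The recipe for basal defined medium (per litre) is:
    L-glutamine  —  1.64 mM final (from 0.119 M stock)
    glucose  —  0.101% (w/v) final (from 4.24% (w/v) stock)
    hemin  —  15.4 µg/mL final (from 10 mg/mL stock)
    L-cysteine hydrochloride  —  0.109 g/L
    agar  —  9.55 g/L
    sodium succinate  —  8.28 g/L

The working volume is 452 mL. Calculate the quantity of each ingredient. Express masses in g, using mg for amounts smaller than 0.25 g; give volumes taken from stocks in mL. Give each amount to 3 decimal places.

Target volume = 452 mL = 0.452 L.
L-glutamine: C1V1 = C2V2 → 1.64 mM × 452 mL ÷ 119 mM = 6.229 mL
glucose: C1V1 = C2V2 → 0.101% ÷ 4.24% × 452 mL = 10.767 mL
hemin: dilute stock: 15.4 µg/mL × 452 mL ÷ 10000 µg/mL = 0.696 mL
L-cysteine hydrochloride: 0.109 g/L × 0.452 L = 0.049268 g = 49.268 mg
agar: 9.55 g/L × 0.452 L = 4.317 g
sodium succinate: 8.28 g/L × 0.452 L = 3.743 g

L-glutamine 6.229 mL; glucose 10.767 mL; hemin 0.696 mL; L-cysteine hydrochloride 49.268 mg; agar 4.317 g; sodium succinate 3.743 g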